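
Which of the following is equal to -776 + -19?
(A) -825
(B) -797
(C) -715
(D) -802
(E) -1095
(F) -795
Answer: F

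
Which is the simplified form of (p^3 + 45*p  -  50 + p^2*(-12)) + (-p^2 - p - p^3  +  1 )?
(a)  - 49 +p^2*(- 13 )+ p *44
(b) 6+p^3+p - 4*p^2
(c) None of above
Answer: a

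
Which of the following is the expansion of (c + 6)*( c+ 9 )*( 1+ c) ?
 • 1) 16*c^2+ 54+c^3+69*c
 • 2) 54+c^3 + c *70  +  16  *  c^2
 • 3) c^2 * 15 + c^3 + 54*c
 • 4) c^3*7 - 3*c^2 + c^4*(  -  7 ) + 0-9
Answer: 1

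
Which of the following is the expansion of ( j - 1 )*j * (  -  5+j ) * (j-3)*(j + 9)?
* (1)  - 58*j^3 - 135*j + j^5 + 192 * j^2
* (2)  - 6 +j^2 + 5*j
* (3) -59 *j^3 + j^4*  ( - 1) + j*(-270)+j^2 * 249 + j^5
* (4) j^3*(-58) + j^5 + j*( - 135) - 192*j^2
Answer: 1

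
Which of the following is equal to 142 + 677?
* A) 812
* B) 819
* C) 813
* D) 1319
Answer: B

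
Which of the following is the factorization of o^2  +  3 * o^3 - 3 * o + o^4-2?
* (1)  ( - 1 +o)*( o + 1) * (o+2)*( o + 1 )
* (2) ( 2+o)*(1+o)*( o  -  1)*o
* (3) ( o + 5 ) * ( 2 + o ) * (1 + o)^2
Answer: 1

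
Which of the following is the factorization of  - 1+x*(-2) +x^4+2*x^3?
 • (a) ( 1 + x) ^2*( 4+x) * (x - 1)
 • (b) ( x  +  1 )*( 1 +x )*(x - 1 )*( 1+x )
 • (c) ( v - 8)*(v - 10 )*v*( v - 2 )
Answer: b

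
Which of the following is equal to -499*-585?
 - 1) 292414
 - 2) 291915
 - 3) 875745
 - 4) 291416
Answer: 2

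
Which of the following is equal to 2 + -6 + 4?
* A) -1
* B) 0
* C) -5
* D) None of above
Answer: B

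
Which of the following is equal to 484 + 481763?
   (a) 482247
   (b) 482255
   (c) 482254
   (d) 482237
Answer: a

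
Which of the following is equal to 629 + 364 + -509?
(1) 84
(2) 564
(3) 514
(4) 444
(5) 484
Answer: 5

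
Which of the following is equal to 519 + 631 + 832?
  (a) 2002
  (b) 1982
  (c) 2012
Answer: b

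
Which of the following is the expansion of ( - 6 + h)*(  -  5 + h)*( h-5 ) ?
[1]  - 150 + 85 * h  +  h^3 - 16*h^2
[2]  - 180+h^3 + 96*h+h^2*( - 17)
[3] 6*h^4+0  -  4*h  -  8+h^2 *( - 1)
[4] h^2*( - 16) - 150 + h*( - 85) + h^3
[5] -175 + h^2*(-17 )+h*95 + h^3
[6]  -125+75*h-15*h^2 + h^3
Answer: 1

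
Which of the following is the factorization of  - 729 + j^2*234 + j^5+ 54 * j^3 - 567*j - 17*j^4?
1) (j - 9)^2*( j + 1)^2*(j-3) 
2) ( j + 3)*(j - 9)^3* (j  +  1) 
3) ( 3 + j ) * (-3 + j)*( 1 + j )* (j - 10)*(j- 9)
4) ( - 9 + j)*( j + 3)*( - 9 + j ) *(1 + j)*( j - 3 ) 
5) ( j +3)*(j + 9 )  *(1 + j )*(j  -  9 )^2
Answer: 4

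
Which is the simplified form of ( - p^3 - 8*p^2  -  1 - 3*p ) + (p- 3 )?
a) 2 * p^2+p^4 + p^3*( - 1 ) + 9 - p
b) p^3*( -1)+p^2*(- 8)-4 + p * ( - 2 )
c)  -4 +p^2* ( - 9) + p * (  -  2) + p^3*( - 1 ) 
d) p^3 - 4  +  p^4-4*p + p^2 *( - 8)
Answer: b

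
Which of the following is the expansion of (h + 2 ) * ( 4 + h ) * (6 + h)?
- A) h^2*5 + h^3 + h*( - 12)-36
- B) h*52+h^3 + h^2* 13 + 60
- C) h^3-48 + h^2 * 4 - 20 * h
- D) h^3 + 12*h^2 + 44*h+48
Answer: D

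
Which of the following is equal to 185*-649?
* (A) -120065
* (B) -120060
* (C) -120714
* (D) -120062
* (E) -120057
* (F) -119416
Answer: A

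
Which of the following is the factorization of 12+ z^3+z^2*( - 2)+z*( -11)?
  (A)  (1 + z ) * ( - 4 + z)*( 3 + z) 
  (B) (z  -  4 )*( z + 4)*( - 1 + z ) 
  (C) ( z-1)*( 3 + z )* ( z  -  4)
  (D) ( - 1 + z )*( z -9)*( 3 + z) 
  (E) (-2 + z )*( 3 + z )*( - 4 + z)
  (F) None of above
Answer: C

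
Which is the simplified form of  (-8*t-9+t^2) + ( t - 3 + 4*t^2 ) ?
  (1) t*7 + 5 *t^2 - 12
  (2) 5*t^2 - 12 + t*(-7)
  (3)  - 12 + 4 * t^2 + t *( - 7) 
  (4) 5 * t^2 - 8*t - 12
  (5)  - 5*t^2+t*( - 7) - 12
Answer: 2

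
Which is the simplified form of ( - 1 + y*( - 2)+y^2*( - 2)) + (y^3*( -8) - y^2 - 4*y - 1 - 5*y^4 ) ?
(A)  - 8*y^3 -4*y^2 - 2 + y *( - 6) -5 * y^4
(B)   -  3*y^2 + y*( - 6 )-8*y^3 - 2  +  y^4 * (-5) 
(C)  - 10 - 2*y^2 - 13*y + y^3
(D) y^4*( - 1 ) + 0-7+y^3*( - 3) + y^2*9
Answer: B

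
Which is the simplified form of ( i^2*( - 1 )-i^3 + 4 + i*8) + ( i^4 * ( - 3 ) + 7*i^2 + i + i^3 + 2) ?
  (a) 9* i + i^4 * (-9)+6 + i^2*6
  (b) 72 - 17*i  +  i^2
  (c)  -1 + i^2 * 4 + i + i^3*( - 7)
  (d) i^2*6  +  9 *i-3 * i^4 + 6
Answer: d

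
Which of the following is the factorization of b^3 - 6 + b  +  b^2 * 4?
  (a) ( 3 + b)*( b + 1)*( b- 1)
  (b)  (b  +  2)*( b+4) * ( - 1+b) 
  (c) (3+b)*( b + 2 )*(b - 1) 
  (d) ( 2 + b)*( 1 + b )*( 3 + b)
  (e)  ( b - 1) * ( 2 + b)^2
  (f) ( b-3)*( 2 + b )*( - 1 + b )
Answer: c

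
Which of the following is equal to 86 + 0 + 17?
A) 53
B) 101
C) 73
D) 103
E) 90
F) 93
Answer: D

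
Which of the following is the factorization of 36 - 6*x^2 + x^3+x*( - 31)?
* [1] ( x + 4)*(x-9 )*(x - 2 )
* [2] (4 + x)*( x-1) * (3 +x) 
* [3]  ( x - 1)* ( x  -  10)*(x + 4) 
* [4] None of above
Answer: 4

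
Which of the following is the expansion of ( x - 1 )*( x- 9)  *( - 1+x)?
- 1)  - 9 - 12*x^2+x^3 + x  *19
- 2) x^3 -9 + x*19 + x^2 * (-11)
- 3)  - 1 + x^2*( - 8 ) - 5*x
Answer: 2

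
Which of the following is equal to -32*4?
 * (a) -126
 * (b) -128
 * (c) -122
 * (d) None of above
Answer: b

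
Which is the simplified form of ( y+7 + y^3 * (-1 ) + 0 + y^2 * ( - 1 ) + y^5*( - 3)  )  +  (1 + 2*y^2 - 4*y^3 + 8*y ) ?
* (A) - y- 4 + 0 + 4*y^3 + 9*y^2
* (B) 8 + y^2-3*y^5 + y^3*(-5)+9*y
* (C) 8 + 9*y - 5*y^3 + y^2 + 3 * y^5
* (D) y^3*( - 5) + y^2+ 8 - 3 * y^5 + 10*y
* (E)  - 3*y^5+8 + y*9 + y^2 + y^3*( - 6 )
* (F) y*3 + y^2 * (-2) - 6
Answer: B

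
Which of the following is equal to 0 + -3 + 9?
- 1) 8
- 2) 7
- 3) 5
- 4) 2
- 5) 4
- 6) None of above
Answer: 6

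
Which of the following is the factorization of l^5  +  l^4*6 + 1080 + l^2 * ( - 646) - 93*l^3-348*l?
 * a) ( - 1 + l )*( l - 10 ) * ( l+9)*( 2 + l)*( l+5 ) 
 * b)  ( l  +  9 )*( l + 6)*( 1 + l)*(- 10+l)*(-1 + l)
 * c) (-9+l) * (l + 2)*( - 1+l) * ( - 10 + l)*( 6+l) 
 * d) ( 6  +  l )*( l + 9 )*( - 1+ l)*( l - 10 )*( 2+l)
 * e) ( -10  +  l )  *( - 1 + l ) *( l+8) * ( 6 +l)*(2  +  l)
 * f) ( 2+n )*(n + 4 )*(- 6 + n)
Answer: d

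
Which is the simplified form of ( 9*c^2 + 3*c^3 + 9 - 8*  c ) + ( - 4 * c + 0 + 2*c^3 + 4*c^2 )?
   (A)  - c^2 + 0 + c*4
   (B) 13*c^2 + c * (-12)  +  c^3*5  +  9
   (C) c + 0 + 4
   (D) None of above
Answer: B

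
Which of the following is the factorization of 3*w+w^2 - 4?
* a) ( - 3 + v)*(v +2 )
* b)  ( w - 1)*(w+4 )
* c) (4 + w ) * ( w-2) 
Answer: b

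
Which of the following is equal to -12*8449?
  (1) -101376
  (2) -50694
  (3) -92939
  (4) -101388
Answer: 4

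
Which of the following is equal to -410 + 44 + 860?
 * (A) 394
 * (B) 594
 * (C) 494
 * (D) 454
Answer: C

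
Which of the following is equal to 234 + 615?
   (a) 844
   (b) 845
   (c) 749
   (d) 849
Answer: d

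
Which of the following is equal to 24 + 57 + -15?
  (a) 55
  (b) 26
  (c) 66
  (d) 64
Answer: c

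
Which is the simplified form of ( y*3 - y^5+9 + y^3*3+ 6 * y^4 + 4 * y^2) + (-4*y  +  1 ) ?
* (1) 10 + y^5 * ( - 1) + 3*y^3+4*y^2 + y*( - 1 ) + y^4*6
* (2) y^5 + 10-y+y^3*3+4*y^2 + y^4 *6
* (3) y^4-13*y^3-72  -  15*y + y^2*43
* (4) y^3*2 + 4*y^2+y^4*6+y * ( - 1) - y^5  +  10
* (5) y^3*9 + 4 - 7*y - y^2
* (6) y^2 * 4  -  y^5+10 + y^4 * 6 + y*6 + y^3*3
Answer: 1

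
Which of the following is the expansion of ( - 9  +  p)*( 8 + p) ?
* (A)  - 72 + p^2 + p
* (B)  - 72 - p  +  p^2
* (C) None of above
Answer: B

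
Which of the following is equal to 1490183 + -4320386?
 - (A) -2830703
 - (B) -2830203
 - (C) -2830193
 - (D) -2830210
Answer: B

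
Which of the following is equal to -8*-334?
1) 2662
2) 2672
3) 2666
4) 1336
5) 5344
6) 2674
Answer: 2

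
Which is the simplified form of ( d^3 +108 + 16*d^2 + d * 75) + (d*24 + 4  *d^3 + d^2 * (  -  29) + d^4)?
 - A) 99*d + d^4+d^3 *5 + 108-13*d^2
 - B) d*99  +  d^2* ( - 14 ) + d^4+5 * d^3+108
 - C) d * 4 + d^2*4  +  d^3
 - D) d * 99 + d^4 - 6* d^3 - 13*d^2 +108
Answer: A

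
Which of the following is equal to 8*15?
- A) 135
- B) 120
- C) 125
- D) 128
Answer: B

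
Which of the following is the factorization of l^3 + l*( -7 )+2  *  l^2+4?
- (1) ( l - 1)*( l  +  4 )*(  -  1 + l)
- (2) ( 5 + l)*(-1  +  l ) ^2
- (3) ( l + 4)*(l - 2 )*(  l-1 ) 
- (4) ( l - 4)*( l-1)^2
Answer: 1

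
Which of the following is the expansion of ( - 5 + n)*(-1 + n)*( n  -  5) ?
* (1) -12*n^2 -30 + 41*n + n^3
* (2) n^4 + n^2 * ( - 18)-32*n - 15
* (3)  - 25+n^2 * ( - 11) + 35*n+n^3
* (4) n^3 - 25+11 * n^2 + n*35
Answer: 3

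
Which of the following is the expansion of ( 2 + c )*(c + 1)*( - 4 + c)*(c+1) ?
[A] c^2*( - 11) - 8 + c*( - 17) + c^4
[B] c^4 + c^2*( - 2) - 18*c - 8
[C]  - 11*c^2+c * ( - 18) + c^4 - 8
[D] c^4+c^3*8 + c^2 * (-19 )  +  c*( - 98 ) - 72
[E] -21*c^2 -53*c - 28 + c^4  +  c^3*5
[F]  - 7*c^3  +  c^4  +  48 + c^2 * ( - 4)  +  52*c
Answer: C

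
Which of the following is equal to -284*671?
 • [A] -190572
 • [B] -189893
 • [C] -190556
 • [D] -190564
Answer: D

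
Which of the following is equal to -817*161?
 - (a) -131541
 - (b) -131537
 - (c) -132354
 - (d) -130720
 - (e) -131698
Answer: b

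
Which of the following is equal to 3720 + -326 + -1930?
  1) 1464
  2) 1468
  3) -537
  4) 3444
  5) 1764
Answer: 1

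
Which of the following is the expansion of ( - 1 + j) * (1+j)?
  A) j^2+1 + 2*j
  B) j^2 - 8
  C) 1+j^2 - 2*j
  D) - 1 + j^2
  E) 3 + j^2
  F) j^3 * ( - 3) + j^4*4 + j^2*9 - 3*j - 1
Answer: D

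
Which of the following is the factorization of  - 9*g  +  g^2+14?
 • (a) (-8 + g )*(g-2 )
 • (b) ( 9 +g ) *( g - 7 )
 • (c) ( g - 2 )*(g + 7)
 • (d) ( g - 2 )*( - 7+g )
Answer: d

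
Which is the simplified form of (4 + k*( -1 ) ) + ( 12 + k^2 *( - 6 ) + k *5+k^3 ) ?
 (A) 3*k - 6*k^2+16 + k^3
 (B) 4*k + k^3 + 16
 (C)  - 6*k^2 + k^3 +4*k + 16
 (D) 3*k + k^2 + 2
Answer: C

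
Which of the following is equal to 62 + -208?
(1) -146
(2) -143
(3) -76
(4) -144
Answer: 1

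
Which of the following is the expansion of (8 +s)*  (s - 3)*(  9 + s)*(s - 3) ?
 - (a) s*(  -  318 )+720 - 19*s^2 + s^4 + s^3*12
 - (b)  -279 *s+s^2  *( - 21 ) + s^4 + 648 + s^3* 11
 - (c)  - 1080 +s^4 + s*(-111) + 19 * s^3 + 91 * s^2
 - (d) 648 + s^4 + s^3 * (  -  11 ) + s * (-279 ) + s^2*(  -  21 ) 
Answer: b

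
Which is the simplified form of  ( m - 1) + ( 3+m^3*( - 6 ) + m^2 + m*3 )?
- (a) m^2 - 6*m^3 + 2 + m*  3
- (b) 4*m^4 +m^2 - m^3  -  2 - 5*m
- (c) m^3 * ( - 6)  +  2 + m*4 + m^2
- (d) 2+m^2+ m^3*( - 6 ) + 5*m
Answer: c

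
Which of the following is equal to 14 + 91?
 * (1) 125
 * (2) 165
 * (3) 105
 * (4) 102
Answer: 3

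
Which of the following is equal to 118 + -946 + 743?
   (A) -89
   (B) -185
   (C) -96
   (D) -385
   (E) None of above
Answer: E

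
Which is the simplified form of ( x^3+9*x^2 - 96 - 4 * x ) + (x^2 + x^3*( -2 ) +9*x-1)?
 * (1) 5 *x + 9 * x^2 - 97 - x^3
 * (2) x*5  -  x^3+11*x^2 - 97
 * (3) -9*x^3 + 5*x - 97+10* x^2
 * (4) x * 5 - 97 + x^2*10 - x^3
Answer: 4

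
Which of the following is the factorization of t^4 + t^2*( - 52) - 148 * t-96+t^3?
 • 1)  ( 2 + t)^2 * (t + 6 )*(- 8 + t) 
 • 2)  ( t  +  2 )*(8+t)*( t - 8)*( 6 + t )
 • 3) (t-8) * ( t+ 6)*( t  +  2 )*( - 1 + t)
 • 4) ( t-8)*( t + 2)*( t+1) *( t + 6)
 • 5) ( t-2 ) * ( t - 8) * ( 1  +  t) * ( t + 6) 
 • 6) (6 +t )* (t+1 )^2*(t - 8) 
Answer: 4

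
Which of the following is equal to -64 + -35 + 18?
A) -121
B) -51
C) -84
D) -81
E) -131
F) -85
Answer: D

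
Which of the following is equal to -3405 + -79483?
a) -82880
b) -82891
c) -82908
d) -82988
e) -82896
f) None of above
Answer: f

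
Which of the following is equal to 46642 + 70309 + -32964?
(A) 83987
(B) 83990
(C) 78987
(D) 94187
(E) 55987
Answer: A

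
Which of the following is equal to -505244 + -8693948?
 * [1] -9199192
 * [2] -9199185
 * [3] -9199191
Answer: 1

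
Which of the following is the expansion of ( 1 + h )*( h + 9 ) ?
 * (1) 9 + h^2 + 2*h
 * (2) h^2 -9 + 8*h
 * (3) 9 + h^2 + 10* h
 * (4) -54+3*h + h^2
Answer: 3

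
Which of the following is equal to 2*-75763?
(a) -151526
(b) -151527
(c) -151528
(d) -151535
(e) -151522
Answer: a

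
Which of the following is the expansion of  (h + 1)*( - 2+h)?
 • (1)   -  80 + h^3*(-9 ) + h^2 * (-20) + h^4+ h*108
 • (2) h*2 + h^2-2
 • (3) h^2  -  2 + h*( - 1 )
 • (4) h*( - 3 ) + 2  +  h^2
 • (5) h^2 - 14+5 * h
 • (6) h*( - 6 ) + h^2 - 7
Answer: 3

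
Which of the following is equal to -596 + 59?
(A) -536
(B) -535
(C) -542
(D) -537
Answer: D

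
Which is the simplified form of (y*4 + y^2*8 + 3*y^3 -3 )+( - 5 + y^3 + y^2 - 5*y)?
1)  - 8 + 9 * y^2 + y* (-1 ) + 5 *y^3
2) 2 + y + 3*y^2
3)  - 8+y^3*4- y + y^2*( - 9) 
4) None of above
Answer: 4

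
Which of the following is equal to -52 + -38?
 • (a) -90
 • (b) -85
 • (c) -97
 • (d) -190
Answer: a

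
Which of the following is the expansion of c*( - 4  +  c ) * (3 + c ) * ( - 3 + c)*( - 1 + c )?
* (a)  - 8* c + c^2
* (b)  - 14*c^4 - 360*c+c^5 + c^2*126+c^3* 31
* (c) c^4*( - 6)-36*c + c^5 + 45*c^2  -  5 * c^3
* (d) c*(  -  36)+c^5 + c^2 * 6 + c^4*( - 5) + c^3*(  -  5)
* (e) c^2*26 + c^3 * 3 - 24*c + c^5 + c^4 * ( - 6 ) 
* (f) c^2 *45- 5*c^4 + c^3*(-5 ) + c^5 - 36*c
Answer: f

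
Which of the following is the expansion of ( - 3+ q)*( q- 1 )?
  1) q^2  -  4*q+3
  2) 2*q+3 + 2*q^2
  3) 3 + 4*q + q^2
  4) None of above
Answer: 1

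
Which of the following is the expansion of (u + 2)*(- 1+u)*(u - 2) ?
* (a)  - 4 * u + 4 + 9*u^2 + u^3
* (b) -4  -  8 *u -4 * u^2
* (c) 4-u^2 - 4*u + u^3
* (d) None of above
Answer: c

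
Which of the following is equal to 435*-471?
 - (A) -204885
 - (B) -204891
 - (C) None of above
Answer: A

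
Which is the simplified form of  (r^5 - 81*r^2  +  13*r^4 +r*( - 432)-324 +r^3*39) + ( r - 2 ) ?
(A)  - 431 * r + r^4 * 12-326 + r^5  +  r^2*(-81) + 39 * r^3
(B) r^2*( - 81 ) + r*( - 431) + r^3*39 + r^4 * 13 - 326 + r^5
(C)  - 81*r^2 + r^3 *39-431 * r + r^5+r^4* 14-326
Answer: B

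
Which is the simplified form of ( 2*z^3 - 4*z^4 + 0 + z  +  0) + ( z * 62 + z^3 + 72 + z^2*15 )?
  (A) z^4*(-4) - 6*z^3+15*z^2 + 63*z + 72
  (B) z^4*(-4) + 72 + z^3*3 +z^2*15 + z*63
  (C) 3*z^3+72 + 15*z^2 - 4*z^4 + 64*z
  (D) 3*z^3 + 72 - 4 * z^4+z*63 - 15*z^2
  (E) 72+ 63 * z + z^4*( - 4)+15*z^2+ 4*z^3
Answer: B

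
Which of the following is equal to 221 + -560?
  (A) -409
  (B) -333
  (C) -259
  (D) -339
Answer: D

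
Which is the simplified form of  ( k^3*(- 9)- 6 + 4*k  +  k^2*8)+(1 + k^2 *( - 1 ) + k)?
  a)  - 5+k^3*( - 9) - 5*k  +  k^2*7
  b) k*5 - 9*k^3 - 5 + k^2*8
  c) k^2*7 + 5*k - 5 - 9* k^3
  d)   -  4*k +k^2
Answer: c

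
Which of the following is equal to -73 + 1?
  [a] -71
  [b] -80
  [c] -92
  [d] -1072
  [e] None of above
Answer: e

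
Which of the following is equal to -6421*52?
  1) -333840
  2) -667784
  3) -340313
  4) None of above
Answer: 4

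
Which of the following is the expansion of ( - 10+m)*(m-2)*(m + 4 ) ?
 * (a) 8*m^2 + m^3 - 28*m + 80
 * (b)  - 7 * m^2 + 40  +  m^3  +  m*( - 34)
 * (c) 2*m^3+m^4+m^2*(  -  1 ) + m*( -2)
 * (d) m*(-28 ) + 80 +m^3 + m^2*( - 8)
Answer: d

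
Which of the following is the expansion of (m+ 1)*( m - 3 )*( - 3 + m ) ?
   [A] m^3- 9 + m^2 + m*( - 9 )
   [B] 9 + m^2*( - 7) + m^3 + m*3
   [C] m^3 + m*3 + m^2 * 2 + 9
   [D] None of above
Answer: D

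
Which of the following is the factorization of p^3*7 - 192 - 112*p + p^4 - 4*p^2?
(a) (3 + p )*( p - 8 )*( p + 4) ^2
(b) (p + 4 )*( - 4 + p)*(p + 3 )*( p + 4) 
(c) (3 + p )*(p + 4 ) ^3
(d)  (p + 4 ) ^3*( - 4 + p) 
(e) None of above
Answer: b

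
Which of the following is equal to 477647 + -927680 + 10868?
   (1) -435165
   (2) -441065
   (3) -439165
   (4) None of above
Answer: 3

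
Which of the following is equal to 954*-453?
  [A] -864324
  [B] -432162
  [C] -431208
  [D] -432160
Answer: B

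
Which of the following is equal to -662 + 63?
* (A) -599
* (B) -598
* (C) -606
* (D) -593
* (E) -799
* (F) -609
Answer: A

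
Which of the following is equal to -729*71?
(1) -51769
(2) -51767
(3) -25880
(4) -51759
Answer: 4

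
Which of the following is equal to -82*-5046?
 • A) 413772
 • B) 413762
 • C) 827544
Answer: A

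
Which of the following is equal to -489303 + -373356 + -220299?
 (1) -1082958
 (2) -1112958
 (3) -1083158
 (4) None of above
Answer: 1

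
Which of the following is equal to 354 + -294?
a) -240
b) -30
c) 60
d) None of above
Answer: c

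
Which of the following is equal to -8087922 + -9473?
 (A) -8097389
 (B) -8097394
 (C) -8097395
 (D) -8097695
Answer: C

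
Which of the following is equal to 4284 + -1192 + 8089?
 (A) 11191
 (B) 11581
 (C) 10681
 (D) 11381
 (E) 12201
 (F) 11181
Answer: F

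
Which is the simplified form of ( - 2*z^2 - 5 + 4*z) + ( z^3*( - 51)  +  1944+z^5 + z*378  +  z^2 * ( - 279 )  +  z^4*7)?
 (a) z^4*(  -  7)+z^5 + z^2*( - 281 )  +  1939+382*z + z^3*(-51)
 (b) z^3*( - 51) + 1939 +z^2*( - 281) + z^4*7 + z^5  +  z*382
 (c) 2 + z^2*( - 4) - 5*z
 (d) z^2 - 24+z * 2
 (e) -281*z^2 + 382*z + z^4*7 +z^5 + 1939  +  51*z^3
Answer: b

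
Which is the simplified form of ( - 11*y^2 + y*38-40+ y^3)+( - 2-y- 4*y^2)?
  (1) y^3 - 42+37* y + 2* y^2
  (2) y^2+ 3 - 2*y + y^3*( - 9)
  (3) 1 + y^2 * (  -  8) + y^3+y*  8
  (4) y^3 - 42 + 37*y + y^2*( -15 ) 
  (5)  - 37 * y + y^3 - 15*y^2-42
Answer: 4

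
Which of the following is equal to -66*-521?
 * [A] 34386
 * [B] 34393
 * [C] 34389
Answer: A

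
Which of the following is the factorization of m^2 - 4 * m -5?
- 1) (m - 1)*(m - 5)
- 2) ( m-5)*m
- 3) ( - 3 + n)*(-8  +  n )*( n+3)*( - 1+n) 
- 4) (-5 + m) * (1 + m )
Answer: 4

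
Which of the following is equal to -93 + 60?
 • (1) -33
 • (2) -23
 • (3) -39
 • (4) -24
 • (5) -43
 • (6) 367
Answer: 1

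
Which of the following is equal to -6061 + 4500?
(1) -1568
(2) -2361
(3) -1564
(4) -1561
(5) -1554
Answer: 4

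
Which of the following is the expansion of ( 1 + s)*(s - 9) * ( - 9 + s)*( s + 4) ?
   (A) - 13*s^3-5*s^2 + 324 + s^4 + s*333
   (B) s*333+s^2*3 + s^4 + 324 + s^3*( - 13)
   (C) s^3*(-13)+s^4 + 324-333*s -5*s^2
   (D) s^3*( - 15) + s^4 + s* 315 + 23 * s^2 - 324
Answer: A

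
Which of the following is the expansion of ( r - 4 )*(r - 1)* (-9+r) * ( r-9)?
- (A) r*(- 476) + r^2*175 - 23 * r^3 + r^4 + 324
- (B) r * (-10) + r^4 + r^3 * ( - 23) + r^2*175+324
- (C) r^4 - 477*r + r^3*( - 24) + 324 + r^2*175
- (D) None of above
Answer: D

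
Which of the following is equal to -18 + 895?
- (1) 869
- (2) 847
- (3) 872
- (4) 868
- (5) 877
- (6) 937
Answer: 5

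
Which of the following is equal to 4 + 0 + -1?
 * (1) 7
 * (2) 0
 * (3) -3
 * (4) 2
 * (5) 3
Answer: 5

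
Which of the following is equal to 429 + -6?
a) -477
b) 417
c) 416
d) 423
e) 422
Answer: d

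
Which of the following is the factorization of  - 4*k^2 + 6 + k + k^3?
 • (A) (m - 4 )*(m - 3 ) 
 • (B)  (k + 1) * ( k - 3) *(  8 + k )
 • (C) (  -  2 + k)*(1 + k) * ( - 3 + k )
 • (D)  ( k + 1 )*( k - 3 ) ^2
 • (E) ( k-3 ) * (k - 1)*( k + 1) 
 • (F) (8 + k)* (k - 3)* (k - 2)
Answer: C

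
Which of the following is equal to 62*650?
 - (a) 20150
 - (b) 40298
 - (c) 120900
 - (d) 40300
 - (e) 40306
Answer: d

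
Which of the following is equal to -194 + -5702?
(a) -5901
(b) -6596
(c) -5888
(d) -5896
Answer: d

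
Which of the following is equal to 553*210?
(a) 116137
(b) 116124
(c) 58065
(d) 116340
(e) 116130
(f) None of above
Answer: e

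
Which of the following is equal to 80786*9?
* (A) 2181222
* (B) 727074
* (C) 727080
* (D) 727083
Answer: B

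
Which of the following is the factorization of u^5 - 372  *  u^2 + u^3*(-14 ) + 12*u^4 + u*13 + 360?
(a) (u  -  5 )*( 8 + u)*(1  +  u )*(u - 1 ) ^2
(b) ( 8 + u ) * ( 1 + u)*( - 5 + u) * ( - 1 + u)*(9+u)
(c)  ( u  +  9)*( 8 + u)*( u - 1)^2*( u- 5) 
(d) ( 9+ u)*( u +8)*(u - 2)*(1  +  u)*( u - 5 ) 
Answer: b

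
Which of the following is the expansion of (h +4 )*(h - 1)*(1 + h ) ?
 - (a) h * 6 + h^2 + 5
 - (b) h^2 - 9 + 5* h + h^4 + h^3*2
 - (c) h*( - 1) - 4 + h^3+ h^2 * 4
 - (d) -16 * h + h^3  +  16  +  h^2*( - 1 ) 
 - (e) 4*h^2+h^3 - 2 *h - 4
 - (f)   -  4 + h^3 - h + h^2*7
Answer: c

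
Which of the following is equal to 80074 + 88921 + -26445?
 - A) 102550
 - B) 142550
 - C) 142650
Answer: B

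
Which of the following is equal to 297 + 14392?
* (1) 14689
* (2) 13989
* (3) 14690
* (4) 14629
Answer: 1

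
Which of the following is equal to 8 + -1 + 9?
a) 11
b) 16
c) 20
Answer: b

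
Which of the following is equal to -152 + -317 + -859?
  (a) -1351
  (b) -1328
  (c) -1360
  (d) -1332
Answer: b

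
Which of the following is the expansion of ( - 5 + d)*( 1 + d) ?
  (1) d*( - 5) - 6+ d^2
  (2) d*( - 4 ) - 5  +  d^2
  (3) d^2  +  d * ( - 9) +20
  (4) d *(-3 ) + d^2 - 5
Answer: 2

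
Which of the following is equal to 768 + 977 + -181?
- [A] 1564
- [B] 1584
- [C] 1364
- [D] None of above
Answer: A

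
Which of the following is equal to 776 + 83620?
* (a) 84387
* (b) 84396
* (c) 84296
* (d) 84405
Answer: b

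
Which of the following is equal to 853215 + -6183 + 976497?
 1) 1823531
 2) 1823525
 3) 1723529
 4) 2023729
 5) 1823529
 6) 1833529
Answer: 5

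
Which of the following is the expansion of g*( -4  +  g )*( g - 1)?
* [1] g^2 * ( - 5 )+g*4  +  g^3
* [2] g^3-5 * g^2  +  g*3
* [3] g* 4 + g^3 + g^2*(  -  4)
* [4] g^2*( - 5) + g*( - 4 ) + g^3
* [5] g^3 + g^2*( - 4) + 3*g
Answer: 1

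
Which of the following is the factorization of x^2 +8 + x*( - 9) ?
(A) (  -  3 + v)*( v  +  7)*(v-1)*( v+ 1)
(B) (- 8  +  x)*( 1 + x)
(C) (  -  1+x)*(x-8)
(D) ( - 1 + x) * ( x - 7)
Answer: C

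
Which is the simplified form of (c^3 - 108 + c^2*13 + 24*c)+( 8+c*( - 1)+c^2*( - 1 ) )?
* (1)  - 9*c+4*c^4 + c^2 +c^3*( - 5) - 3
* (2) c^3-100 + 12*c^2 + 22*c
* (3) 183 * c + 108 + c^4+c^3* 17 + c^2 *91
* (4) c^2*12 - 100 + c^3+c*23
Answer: 4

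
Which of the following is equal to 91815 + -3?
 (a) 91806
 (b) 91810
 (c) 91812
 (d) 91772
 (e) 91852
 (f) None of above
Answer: c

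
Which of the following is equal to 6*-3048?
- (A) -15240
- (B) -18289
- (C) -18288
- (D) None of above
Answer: C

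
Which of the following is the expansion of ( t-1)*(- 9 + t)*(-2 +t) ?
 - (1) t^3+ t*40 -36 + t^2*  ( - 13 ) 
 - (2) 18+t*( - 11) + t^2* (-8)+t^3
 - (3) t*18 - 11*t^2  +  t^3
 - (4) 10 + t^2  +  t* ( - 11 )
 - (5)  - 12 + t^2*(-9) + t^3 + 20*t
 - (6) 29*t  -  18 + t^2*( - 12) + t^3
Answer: 6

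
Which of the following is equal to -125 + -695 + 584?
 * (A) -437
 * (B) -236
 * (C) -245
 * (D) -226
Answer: B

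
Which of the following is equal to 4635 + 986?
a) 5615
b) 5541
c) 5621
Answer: c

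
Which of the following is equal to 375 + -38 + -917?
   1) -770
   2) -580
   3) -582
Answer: 2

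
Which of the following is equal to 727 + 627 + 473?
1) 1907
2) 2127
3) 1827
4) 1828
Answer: 3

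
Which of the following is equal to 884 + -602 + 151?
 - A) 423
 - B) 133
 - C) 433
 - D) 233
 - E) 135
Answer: C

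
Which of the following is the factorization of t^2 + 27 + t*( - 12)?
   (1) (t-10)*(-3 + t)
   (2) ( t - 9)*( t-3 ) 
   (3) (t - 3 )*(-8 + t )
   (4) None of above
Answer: 2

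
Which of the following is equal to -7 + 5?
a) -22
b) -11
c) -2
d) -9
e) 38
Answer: c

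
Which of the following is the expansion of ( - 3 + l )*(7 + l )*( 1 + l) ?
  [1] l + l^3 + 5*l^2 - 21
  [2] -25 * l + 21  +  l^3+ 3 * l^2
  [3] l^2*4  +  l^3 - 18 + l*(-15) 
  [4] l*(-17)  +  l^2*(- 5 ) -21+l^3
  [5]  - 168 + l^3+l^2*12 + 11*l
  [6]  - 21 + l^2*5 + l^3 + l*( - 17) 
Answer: 6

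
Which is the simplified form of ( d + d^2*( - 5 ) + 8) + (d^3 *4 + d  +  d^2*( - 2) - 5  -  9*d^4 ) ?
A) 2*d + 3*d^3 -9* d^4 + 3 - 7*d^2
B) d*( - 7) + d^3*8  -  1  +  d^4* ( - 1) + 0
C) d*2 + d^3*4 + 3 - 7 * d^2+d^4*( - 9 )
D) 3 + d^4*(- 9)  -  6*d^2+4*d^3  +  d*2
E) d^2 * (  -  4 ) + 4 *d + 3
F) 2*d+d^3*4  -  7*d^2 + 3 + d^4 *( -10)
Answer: C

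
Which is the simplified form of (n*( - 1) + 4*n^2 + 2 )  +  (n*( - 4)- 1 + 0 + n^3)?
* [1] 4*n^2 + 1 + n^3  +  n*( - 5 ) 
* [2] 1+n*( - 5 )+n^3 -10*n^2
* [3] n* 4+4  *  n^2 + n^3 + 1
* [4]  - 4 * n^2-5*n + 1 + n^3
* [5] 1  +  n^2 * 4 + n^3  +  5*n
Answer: 1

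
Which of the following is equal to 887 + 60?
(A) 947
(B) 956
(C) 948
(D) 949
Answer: A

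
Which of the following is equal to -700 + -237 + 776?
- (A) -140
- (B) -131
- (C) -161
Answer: C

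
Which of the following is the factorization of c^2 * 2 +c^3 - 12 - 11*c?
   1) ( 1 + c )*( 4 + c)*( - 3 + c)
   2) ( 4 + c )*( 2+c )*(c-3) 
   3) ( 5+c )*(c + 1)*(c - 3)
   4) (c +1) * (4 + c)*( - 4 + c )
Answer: 1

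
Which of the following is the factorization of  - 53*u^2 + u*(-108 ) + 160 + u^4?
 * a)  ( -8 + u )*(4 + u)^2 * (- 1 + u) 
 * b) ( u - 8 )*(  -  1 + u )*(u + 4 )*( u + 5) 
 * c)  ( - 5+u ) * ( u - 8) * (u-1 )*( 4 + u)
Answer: b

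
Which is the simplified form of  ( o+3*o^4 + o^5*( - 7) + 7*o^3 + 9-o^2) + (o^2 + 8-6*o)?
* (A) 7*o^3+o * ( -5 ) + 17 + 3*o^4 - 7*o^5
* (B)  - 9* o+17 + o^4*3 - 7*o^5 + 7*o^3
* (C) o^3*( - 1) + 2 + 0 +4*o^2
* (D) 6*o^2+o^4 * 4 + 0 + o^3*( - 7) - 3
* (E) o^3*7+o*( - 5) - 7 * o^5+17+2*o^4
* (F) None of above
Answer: A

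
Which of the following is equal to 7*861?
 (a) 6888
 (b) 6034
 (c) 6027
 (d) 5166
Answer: c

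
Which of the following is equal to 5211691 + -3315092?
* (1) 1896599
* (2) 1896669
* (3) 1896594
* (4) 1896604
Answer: 1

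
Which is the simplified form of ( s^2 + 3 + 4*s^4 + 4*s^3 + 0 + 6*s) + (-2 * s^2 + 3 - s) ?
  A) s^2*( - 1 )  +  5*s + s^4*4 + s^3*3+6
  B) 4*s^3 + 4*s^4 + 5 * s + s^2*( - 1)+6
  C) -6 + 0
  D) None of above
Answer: B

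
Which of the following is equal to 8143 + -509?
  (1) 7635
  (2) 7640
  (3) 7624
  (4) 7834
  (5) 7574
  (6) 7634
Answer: 6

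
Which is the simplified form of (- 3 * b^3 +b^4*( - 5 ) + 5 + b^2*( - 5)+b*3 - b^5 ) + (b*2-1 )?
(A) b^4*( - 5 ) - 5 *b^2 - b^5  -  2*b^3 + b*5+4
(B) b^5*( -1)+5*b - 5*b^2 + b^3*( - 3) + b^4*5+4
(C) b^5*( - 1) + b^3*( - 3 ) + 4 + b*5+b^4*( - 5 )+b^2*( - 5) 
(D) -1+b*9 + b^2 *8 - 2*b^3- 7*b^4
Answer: C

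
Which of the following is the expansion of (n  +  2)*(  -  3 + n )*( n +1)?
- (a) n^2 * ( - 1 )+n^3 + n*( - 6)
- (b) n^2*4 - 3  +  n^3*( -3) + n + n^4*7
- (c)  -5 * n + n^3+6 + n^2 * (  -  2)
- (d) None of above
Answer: d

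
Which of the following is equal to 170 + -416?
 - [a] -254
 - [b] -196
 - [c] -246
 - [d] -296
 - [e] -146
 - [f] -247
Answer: c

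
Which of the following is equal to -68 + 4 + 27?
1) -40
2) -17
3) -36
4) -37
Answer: 4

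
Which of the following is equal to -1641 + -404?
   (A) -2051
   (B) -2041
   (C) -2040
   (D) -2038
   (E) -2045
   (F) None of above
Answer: E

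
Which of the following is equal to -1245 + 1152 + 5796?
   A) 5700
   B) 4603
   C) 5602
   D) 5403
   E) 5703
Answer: E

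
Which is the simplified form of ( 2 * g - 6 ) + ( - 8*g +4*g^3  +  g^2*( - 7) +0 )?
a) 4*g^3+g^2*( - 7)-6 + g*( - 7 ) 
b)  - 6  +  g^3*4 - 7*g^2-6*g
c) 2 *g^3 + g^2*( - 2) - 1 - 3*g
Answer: b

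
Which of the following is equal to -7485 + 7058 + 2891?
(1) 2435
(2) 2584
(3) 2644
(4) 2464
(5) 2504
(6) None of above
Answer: 4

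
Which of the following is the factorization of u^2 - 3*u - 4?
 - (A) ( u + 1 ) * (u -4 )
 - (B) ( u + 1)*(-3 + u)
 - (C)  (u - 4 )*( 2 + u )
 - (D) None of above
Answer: A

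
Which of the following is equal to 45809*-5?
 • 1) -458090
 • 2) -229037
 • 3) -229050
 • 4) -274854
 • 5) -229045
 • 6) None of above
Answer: 5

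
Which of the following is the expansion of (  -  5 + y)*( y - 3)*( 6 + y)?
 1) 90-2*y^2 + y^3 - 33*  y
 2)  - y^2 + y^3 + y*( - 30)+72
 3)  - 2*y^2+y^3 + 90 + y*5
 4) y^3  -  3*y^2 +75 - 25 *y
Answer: 1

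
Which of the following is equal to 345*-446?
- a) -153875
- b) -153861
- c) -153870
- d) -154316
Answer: c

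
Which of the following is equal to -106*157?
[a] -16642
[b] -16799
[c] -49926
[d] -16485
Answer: a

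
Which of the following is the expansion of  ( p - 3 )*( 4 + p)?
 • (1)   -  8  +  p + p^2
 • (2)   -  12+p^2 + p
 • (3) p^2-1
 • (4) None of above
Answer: 2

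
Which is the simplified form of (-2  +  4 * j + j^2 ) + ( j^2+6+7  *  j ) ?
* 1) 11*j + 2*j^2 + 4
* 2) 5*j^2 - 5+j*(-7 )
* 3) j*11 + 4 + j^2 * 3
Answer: 1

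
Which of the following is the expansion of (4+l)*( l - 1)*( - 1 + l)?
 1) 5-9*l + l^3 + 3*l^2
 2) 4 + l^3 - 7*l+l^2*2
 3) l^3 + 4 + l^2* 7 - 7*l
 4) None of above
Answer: 2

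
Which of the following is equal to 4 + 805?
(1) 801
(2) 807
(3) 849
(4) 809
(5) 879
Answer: 4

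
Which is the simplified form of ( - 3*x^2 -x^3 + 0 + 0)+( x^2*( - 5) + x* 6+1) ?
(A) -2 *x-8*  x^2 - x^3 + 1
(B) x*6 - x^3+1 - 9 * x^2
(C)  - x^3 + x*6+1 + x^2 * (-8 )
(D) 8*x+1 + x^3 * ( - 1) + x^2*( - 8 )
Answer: C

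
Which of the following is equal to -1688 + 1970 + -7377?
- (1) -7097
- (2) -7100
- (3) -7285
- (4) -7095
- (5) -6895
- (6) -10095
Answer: 4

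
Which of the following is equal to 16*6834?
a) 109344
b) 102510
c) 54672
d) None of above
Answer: a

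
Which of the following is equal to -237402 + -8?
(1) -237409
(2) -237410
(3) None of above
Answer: 2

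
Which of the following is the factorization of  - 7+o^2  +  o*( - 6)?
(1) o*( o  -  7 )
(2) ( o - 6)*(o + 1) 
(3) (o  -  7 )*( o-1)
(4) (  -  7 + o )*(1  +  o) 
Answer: 4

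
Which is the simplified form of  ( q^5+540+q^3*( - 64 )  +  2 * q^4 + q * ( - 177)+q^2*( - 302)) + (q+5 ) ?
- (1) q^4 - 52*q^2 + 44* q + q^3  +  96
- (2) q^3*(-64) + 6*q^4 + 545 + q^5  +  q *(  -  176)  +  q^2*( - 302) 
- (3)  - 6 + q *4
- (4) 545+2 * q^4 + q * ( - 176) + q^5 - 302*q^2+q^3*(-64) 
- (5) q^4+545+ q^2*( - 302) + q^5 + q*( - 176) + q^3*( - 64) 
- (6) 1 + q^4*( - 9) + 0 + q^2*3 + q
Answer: 4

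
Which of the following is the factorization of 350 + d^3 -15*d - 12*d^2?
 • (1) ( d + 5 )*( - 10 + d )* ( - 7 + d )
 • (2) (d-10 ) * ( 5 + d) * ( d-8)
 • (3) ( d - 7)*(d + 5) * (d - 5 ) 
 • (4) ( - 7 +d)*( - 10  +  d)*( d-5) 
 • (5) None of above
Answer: 1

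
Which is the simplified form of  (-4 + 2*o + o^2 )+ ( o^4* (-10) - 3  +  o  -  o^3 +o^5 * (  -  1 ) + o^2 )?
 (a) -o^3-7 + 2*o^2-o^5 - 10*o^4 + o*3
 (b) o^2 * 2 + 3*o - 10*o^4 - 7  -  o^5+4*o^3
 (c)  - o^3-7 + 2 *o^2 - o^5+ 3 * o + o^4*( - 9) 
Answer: a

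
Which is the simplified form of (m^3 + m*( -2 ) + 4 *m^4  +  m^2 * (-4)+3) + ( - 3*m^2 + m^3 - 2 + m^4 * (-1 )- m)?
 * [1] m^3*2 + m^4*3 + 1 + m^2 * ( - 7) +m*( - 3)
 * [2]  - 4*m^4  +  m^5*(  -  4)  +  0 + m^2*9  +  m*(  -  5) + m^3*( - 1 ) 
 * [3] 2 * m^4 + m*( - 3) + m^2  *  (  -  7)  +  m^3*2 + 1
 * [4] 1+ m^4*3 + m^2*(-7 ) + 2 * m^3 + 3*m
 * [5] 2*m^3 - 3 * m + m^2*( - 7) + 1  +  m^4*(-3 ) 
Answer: 1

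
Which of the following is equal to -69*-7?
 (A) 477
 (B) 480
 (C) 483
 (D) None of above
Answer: C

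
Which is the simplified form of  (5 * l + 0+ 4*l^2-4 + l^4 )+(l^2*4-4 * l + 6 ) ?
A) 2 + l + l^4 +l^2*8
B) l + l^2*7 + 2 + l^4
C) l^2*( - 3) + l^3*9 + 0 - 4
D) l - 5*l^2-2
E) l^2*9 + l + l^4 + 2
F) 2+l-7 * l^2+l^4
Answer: A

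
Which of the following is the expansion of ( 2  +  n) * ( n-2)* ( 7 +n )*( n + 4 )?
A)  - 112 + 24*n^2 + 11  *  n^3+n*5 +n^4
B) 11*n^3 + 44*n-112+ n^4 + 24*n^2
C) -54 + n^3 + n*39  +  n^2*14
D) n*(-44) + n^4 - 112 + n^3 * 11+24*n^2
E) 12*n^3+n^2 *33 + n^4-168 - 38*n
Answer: D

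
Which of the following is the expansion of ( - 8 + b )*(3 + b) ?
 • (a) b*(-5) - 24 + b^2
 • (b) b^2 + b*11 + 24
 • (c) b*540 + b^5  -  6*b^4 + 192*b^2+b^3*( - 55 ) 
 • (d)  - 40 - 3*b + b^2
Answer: a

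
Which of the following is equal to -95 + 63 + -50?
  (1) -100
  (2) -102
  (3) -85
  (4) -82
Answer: 4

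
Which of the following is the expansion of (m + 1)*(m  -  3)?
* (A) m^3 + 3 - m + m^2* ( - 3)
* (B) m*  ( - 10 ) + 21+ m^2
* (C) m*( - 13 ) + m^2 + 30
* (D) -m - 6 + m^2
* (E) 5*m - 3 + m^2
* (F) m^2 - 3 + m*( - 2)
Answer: F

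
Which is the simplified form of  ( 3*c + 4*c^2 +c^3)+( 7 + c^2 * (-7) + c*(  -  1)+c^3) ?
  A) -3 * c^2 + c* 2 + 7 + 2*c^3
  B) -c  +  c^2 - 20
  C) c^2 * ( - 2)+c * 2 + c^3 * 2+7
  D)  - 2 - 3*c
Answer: A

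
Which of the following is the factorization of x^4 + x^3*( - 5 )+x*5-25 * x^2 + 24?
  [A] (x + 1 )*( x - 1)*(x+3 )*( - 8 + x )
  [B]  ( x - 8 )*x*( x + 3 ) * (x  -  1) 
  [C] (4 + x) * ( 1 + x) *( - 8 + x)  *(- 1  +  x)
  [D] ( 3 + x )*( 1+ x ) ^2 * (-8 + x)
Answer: A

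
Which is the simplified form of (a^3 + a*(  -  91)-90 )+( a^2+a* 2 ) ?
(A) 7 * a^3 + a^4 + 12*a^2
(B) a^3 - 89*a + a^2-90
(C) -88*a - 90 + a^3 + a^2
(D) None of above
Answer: B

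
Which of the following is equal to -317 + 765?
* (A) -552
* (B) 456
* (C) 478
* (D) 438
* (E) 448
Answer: E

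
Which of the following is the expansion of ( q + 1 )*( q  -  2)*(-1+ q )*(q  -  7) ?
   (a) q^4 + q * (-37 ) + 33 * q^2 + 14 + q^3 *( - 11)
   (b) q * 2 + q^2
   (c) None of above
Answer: c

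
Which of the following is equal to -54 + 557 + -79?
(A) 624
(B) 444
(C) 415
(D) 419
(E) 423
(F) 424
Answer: F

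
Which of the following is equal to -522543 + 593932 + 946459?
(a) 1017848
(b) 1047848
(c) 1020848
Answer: a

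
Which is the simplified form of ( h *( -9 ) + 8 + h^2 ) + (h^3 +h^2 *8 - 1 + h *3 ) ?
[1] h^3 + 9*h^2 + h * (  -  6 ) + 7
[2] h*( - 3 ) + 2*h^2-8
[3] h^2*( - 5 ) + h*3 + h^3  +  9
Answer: 1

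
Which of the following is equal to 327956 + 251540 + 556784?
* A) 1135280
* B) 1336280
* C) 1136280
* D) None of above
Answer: C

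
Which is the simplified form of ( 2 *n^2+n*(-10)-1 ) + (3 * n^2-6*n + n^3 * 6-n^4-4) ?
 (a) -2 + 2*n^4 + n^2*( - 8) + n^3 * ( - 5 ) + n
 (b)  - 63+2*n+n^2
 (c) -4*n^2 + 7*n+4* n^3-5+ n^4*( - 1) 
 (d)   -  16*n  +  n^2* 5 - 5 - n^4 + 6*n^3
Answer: d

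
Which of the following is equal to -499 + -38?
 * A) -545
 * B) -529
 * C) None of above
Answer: C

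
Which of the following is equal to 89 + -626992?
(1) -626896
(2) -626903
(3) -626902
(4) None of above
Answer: 2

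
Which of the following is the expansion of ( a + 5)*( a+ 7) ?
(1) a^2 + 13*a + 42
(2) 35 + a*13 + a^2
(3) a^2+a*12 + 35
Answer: 3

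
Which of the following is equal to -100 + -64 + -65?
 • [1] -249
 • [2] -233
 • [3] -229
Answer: 3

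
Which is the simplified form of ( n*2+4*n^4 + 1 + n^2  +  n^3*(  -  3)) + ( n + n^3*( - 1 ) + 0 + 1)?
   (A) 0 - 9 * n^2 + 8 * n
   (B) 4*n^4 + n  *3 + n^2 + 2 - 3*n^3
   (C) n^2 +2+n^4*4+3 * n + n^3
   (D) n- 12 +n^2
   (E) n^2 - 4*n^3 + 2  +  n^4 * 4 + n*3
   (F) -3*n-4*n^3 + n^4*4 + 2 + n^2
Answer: E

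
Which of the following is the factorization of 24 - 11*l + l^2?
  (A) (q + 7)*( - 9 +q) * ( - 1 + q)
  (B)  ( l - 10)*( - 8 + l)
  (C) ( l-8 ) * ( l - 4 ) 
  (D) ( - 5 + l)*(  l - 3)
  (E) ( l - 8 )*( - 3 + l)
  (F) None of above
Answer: E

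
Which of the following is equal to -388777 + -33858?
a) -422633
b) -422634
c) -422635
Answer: c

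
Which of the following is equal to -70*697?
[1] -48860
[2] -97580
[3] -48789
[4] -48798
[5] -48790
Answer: 5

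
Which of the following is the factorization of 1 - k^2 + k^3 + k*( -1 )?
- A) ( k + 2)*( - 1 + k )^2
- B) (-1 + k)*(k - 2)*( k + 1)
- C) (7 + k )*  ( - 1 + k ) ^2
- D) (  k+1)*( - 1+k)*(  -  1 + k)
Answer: D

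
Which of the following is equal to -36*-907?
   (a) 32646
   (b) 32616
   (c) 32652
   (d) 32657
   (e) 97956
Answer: c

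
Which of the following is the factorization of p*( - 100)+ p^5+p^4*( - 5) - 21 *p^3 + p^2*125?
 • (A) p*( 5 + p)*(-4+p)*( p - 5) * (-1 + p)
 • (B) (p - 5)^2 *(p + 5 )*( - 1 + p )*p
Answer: A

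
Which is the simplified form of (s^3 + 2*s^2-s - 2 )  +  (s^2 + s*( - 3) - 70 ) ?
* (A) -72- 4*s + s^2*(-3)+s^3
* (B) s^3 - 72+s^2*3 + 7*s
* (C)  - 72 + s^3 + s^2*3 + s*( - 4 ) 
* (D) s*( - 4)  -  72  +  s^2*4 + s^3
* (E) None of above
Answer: C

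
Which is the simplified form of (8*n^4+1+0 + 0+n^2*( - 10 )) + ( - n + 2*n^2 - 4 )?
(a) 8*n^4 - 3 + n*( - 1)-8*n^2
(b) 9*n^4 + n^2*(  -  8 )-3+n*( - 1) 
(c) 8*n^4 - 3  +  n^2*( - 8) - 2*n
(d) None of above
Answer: a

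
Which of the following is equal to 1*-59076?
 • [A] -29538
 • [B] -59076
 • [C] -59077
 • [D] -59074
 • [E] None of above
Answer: B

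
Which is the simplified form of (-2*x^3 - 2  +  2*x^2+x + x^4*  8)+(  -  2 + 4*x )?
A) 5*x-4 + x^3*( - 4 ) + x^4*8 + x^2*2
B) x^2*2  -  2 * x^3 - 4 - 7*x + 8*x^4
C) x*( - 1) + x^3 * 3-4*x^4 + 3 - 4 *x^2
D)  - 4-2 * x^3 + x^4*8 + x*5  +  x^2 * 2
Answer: D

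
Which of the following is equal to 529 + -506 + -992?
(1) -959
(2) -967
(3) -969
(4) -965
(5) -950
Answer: 3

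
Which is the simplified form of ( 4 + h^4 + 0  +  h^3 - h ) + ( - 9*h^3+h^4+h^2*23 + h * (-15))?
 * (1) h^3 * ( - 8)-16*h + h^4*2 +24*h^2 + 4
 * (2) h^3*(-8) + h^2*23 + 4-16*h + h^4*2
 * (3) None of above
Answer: 2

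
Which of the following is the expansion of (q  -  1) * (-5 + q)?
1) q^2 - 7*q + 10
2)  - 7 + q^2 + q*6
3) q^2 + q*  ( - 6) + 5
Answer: 3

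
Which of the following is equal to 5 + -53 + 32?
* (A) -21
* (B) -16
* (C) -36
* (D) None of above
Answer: B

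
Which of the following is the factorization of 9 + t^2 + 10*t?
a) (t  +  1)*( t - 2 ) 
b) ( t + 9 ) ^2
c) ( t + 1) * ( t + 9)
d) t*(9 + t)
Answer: c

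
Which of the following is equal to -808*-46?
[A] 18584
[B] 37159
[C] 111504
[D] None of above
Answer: D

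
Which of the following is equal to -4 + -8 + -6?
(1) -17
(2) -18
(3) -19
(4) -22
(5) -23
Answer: 2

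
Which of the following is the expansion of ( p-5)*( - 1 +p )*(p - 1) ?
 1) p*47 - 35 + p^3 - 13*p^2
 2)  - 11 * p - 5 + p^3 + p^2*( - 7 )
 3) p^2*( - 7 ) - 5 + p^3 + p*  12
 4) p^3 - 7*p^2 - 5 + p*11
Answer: 4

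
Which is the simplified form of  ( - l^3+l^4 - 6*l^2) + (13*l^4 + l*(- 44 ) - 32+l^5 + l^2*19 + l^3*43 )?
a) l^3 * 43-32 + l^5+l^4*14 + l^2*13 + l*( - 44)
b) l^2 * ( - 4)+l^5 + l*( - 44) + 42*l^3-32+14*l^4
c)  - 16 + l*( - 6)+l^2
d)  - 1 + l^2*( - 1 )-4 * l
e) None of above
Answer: e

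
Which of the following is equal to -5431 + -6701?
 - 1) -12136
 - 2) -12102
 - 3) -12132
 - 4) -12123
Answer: 3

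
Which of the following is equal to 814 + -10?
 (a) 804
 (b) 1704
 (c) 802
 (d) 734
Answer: a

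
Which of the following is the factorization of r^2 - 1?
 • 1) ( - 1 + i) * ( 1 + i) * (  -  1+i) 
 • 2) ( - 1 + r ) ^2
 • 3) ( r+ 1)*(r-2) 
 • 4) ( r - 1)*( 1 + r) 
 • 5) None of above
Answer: 4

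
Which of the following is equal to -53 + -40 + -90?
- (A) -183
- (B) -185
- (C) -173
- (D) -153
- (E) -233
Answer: A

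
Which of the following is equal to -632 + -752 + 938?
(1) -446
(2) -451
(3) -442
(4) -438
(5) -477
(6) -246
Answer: 1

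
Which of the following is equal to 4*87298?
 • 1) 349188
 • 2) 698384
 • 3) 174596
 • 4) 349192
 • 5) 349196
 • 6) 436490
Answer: 4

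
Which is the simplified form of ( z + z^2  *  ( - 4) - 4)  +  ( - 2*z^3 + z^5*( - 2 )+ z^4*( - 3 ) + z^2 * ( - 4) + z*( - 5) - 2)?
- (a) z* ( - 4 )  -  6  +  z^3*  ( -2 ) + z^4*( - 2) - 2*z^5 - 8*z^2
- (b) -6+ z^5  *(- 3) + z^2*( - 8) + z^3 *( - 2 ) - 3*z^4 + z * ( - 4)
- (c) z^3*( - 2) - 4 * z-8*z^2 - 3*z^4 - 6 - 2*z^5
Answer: c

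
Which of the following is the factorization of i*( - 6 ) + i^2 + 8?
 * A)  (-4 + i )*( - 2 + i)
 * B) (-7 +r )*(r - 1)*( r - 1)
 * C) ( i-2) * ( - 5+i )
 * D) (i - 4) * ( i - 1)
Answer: A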